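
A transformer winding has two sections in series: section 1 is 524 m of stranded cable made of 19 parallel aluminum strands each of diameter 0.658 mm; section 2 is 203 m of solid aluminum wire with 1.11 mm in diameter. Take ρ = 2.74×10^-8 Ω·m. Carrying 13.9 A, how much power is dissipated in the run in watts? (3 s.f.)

Section 1: A_strand = π(3.2900e-04)² = 3.400e-07 m²; R₁ = ρL/(N·A_s) = (2.74×10^-8)(524)/(19×3.400e-07) = 2.222 Ω
Section 2: A = π(d/2)² = π(5.5500e-04 m)² = 9.677e-07 m²
R₂ = (2.74×10^-8)(203)/(9.677e-07) = 5.748 Ω
R = R₁ + R₂ = 7.97 Ω
P = I²R = (13.9)² × 7.97 = 1540 W

1540 W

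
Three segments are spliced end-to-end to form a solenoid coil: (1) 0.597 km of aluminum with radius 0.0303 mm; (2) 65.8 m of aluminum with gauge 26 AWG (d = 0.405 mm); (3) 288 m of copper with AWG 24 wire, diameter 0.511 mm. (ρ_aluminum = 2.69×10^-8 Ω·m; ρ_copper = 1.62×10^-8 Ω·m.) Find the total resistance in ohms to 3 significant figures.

5600 Ω

Seg 1: A = πr² = π(3.0300e-05 m)² = 2.884e-09 m²
R_1 = (2.69×10^-8)(597)/(2.884e-09) = 5568 Ω
Seg 2: A = π(0.405/2 mm)² = π(2.0250e-04 m)² = 1.288e-07 m²
R_2 = (2.69×10^-8)(65.8)/(1.288e-07) = 13.74 Ω
Seg 3: A = π(0.511/2 mm)² = π(2.5550e-04 m)² = 2.051e-07 m²
R_3 = (1.62×10^-8)(288)/(2.051e-07) = 22.75 Ω
R_total = R_1 + R_2 + R_3 = 5600 Ω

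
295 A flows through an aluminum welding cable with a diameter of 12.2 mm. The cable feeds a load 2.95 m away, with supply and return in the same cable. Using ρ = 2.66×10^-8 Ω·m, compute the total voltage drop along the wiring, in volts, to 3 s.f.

0.396 V

A = π(d/2)² = π(6.1000e-03 m)² = 1.169e-04 m²
Total conductor length (both ways) L = 2 × 2.95 = 5.9 m
R = ρL/A = (2.66×10^-8)(5.9)/(1.169e-04) = 0.001343 Ω
V = IR = 295 × 0.001343 = 0.396 V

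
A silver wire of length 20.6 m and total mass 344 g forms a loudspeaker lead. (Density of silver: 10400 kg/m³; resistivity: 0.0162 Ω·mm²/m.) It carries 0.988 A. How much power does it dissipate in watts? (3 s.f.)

0.203 W

ρ = 0.0162 Ω·mm²/m = 1.62×10^-8 Ω·m
A = m/(density·L) = 0.344/(10400×20.6) = 1.6057e-06 m²
R = ρL/A = (1.62×10^-8)(20.6)/(1.6057e-06) = 0.2078 Ω
P = I²R = (0.988)² × 0.2078 = 0.203 W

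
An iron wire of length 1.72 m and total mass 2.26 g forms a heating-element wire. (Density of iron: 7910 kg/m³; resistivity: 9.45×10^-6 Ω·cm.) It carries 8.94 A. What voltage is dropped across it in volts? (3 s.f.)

8.75 V

ρ = 9.45×10^-6 Ω·cm = 9.45×10^-8 Ω·m
A = m/(density·L) = 0.00226/(7910×1.72) = 1.6611e-07 m²
R = ρL/A = (9.45×10^-8)(1.72)/(1.6611e-07) = 0.9785 Ω
V = IR = 8.94 × 0.9785 = 8.75 V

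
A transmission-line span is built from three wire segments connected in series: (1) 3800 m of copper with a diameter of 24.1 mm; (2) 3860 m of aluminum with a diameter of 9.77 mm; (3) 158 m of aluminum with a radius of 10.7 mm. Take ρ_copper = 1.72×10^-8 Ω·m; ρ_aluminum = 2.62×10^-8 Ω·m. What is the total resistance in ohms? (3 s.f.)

1.50 Ω

Seg 1: A = π(d/2)² = π(1.2050e-02 m)² = 4.562e-04 m²
R_1 = (1.72×10^-8)(3800)/(4.562e-04) = 0.1433 Ω
Seg 2: A = π(d/2)² = π(4.8850e-03 m)² = 7.497e-05 m²
R_2 = (2.62×10^-8)(3860)/(7.497e-05) = 1.349 Ω
Seg 3: A = πr² = π(1.0700e-02 m)² = 3.597e-04 m²
R_3 = (2.62×10^-8)(158)/(3.597e-04) = 0.01151 Ω
R_total = R_1 + R_2 + R_3 = 1.50 Ω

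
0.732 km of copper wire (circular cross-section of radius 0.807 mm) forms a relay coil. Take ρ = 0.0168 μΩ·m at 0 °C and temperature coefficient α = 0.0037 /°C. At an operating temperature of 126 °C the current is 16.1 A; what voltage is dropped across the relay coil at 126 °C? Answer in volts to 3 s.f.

142 V

ρ = 0.0168 μΩ·m = 1.68×10^-8 Ω·m
A = πr² = π(8.0700e-04 m)² = 2.046e-06 m²
R₍0₎ = ρL/A = (1.68×10^-8)(732)/(2.046e-06) = 6.011 Ω
R₍126₎ = R₍0₎(1 + αΔT) = 6.011 × (1 + 0.0037×126) = 8.813 Ω
V = IR = 16.1 × 8.813 = 142 V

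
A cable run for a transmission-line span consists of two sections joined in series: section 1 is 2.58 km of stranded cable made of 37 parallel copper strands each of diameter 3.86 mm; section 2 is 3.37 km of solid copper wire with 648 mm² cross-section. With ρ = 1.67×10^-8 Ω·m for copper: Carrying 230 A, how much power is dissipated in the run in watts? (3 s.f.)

Section 1: A_strand = π(1.9300e-03)² = 1.170e-05 m²; R₁ = ρL/(N·A_s) = (1.67×10^-8)(2580)/(37×1.170e-05) = 0.09951 Ω
Section 2: A = 648 mm² = 6.480e-04 m²
R₂ = (1.67×10^-8)(3370)/(6.480e-04) = 0.08685 Ω
R = R₁ + R₂ = 0.1864 Ω
P = I²R = (230)² × 0.1864 = 9860 W

9860 W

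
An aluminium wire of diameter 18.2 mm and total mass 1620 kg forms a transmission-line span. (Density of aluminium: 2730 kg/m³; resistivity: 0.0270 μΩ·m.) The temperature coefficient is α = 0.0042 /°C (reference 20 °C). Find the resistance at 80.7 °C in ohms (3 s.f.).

ρ = 0.0270 μΩ·m = 2.70×10^-8 Ω·m
A = π(d/2)² = π(9.1000e-03 m)² = 2.6016e-04 m²
L = m/(density·A) = 1620/(2730×2.6016e-04) = 2281 m
R = ρL/A = (2.70×10^-8)(2281)/(2.6016e-04) = 0.2367 Ω
R(80.7 °C) = 0.2367 × (1 + 0.0042×60.7) = 0.297 Ω

0.297 Ω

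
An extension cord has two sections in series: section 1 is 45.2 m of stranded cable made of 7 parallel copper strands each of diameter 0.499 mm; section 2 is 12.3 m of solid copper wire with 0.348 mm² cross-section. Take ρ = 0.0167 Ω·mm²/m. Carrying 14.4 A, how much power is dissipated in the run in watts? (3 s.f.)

237 W

ρ = 0.0167 Ω·mm²/m = 1.67×10^-8 Ω·m
Section 1: A_strand = π(2.4950e-04)² = 1.956e-07 m²; R₁ = ρL/(N·A_s) = (1.67×10^-8)(45.2)/(7×1.956e-07) = 0.5514 Ω
Section 2: A = 0.348 mm² = 3.480e-07 m²
R₂ = (1.67×10^-8)(12.3)/(3.480e-07) = 0.5903 Ω
R = R₁ + R₂ = 1.142 Ω
P = I²R = (14.4)² × 1.142 = 237 W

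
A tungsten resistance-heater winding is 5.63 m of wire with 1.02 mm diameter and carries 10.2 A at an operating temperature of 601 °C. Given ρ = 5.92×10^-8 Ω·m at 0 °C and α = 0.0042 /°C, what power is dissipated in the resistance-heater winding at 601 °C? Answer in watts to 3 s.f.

A = π(d/2)² = π(5.1000e-04 m)² = 8.171e-07 m²
R₍0₎ = ρL/A = (5.92×10^-8)(5.63)/(8.171e-07) = 0.4079 Ω
R₍601₎ = R₍0₎(1 + αΔT) = 0.4079 × (1 + 0.0042×601) = 1.437 Ω
P = I²R = (10.2)² × 1.437 = 150 W

150 W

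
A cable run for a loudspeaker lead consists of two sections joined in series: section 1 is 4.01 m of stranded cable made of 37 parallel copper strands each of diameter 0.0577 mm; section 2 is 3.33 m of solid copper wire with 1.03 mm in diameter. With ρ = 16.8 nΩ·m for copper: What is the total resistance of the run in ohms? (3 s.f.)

0.763 Ω

ρ = 16.8 nΩ·m = 1.68×10^-8 Ω·m
Section 1: A_strand = π(2.8850e-05)² = 2.615e-09 m²; R₁ = ρL/(N·A_s) = (1.68×10^-8)(4.01)/(37×2.615e-09) = 0.6963 Ω
Section 2: A = π(d/2)² = π(5.1500e-04 m)² = 8.332e-07 m²
R₂ = (1.68×10^-8)(3.33)/(8.332e-07) = 0.06714 Ω
R = R₁ + R₂ = 0.763 Ω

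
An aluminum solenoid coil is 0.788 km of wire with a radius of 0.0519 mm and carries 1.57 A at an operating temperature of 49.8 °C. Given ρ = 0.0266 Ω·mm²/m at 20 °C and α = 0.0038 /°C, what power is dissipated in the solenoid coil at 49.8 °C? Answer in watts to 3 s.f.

ρ = 0.0266 Ω·mm²/m = 2.66×10^-8 Ω·m
A = πr² = π(5.1900e-05 m)² = 8.462e-09 m²
R₍20₎ = ρL/A = (2.66×10^-8)(788)/(8.462e-09) = 2477 Ω
R₍49.8₎ = R₍20₎(1 + αΔT) = 2477 × (1 + 0.0038×29.8) = 2757 Ω
P = I²R = (1.57)² × 2757 = 6800 W

6800 W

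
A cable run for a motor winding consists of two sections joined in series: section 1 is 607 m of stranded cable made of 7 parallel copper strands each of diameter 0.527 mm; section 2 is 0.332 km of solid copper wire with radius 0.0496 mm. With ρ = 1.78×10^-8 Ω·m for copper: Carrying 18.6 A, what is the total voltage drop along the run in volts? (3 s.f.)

14400 V

Section 1: A_strand = π(2.6350e-04)² = 2.181e-07 m²; R₁ = ρL/(N·A_s) = (1.78×10^-8)(607)/(7×2.181e-07) = 7.076 Ω
Section 2: A = πr² = π(4.9600e-05 m)² = 7.729e-09 m²
R₂ = (1.78×10^-8)(332)/(7.729e-09) = 764.6 Ω
R = R₁ + R₂ = 771.7 Ω
V = IR = 18.6 × 771.7 = 14400 V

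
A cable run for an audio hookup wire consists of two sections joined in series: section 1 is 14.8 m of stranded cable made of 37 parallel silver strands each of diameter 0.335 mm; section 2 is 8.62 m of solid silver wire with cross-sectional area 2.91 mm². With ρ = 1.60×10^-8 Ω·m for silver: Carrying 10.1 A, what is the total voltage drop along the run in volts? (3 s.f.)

Section 1: A_strand = π(1.6750e-04)² = 8.814e-08 m²; R₁ = ρL/(N·A_s) = (1.60×10^-8)(14.8)/(37×8.814e-08) = 0.07261 Ω
Section 2: A = 2.91 mm² = 2.910e-06 m²
R₂ = (1.60×10^-8)(8.62)/(2.910e-06) = 0.0474 Ω
R = R₁ + R₂ = 0.12 Ω
V = IR = 10.1 × 0.12 = 1.21 V

1.21 V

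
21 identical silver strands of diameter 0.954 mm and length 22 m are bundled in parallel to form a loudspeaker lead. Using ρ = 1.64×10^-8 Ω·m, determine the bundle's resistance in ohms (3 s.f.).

A_strand = π(4.7700e-04 m)² = 7.148e-07 m²
R_strand = ρL/A = (1.64×10^-8)(22)/(7.148e-07) = 0.5048 Ω
R_total = R_strand/N = 0.5048/21 = 0.0240 Ω

0.0240 Ω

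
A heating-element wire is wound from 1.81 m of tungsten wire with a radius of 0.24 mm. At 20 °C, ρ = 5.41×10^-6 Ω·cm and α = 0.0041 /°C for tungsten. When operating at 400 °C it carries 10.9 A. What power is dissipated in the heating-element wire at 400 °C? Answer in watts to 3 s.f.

164 W

ρ = 5.41×10^-6 Ω·cm = 5.41×10^-8 Ω·m
A = πr² = π(2.4000e-04 m)² = 1.810e-07 m²
R₍20₎ = ρL/A = (5.41×10^-8)(1.81)/(1.810e-07) = 0.5411 Ω
R₍400₎ = R₍20₎(1 + αΔT) = 0.5411 × (1 + 0.0041×380) = 1.384 Ω
P = I²R = (10.9)² × 1.384 = 164 W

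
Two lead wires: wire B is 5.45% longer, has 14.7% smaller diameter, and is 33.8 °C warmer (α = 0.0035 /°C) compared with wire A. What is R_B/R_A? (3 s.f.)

1.62

R ∝ ρL/d² with ρ ∝ (1+αΔT), so R_B/R_A = (1 + 5.45/100) × (1 − 14.7/100)⁻² × (1 + 0.0035×33.8)
= 1.054 × 1.374 × 1.118 = 1.62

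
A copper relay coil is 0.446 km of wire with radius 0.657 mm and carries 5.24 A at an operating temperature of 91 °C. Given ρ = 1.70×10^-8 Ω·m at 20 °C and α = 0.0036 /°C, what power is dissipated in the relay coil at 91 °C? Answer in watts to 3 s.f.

193 W

A = πr² = π(6.5700e-04 m)² = 1.356e-06 m²
R₍20₎ = ρL/A = (1.70×10^-8)(446)/(1.356e-06) = 5.591 Ω
R₍91₎ = R₍20₎(1 + αΔT) = 5.591 × (1 + 0.0036×71) = 7.02 Ω
P = I²R = (5.24)² × 7.02 = 193 W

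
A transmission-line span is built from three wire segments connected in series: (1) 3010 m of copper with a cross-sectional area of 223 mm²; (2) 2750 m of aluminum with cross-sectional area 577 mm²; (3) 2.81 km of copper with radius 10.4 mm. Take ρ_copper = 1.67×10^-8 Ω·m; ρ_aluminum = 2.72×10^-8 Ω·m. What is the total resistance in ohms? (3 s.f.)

Seg 1: A = 223 mm² = 2.230e-04 m²
R_1 = (1.67×10^-8)(3010)/(2.230e-04) = 0.2254 Ω
Seg 2: A = 577 mm² = 5.770e-04 m²
R_2 = (2.72×10^-8)(2750)/(5.770e-04) = 0.1296 Ω
Seg 3: A = πr² = π(1.0400e-02 m)² = 3.398e-04 m²
R_3 = (1.67×10^-8)(2810)/(3.398e-04) = 0.1381 Ω
R_total = R_1 + R_2 + R_3 = 0.493 Ω

0.493 Ω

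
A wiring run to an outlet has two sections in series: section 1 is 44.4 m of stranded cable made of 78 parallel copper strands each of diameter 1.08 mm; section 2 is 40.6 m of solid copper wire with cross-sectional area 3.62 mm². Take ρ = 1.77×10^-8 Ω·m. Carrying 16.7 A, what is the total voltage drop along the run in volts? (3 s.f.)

Section 1: A_strand = π(5.4000e-04)² = 9.161e-07 m²; R₁ = ρL/(N·A_s) = (1.77×10^-8)(44.4)/(78×9.161e-07) = 0.011 Ω
Section 2: A = 3.62 mm² = 3.620e-06 m²
R₂ = (1.77×10^-8)(40.6)/(3.620e-06) = 0.1985 Ω
R = R₁ + R₂ = 0.2095 Ω
V = IR = 16.7 × 0.2095 = 3.50 V

3.50 V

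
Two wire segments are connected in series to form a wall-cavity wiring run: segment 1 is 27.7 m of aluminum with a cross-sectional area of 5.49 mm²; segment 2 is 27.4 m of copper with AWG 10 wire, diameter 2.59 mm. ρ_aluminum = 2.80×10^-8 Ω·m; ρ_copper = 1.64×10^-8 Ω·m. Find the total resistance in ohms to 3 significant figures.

Segment 1: A = 5.49 mm² = 5.490e-06 m²
R₁ = ρL/A = (2.80×10^-8)(27.7)/(5.490e-06) = 0.1413 Ω
Segment 2: A = π(2.59/2 mm)² = π(1.2950e-03 m)² = 5.269e-06 m²
R₂ = (1.64×10^-8)(27.4)/(5.269e-06) = 0.08529 Ω
R = R₁ + R₂ = 0.227 Ω

0.227 Ω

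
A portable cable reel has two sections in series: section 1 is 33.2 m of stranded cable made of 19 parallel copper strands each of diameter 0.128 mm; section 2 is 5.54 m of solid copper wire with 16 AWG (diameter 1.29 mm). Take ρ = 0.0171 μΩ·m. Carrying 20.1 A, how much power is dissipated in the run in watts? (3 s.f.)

967 W

ρ = 0.0171 μΩ·m = 1.71×10^-8 Ω·m
Section 1: A_strand = π(6.4000e-05)² = 1.287e-08 m²; R₁ = ρL/(N·A_s) = (1.71×10^-8)(33.2)/(19×1.287e-08) = 2.322 Ω
Section 2: A = π(1.29/2 mm)² = π(6.4500e-04 m)² = 1.307e-06 m²
R₂ = (1.71×10^-8)(5.54)/(1.307e-06) = 0.07248 Ω
R = R₁ + R₂ = 2.395 Ω
P = I²R = (20.1)² × 2.395 = 967 W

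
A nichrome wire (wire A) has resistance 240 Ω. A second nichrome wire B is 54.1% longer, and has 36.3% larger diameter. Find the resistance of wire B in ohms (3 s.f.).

R ∝ L/d², so R_B/R_A = (1 + 54.1/100) × (1 + 36.3/100)⁻²
= 1.541 × 0.5383 = 0.8295
R_B = 0.8295 × 240 = 199 Ω

199 Ω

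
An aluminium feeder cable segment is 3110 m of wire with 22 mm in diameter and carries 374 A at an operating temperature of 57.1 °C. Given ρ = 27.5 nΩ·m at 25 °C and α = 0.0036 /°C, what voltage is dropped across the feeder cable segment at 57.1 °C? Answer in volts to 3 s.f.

93.9 V

ρ = 27.5 nΩ·m = 2.75×10^-8 Ω·m
A = π(d/2)² = π(1.1000e-02 m)² = 3.801e-04 m²
R₍25₎ = ρL/A = (2.75×10^-8)(3110)/(3.801e-04) = 0.225 Ω
R₍57.1₎ = R₍25₎(1 + αΔT) = 0.225 × (1 + 0.0036×32.1) = 0.251 Ω
V = IR = 374 × 0.251 = 93.9 V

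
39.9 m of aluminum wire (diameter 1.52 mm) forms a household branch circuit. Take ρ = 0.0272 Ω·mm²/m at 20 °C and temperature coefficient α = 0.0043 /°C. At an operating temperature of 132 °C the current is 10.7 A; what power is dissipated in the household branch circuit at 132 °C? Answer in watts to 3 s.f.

101 W

ρ = 0.0272 Ω·mm²/m = 2.72×10^-8 Ω·m
A = π(d/2)² = π(7.6000e-04 m)² = 1.815e-06 m²
R₍20₎ = ρL/A = (2.72×10^-8)(39.9)/(1.815e-06) = 0.5981 Ω
R₍132₎ = R₍20₎(1 + αΔT) = 0.5981 × (1 + 0.0043×112) = 0.8861 Ω
P = I²R = (10.7)² × 0.8861 = 101 W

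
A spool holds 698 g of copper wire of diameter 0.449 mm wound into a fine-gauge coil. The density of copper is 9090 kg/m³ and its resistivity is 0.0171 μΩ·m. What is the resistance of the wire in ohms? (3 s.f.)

52.4 Ω

ρ = 0.0171 μΩ·m = 1.71×10^-8 Ω·m
A = π(d/2)² = π(2.2450e-04 m)² = 1.5834e-07 m²
L = m/(density·A) = 0.698/(9090×1.5834e-07) = 485 m
R = ρL/A = (1.71×10^-8)(485)/(1.5834e-07) = 52.4 Ω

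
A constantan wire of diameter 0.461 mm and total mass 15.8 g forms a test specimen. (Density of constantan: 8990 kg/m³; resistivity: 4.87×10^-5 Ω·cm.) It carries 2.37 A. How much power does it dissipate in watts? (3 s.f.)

173 W

ρ = 4.87×10^-5 Ω·cm = 4.87×10^-7 Ω·m
A = π(d/2)² = π(2.3050e-04 m)² = 1.6691e-07 m²
L = m/(density·A) = 0.0158/(8990×1.6691e-07) = 10.53 m
R = ρL/A = (4.87×10^-7)(10.53)/(1.6691e-07) = 30.72 Ω
P = I²R = (2.37)² × 30.72 = 173 W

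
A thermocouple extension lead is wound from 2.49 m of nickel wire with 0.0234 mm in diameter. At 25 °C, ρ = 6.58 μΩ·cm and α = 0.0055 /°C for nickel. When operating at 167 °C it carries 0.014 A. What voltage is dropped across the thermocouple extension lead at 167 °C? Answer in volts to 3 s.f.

ρ = 6.58 μΩ·cm = 6.58×10^-8 Ω·m
A = π(d/2)² = π(1.1700e-05 m)² = 4.301e-10 m²
R₍25₎ = ρL/A = (6.58×10^-8)(2.49)/(4.301e-10) = 381 Ω
R₍167₎ = R₍25₎(1 + αΔT) = 381 × (1 + 0.0055×142) = 678.5 Ω
V = IR = 0.014 × 678.5 = 9.50 V

9.50 V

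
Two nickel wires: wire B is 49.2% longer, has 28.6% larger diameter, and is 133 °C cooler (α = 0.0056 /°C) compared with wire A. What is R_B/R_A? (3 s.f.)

R ∝ ρL/d² with ρ ∝ (1+αΔT), so R_B/R_A = (1 + 49.2/100) × (1 + 28.6/100)⁻² × (1 − 0.0056×133)
= 1.492 × 0.6047 × 0.2552 = 0.230

0.230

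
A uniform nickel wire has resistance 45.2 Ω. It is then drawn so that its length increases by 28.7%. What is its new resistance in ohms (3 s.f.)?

k = 1 + 28.7/100 = 1.287; volume constant ⇒ A' = A/k, so R' = k²R.
R' = 1.656 × 45.2 = 74.9 Ω

74.9 Ω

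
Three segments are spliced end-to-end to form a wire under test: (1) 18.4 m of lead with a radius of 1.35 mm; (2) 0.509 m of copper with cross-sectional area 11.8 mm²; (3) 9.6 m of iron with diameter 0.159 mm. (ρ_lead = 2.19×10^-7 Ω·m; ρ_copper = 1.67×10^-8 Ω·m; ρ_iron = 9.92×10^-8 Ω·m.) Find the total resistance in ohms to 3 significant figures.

Seg 1: A = πr² = π(1.3500e-03 m)² = 5.726e-06 m²
R_1 = (2.19×10^-7)(18.4)/(5.726e-06) = 0.7038 Ω
Seg 2: A = 11.8 mm² = 1.180e-05 m²
R_2 = (1.67×10^-8)(0.509)/(1.180e-05) = 7.204×10^-4 Ω
Seg 3: A = π(d/2)² = π(7.9500e-05 m)² = 1.986e-08 m²
R_3 = (9.92×10^-8)(9.6)/(1.986e-08) = 47.96 Ω
R_total = R_1 + R_2 + R_3 = 48.7 Ω

48.7 Ω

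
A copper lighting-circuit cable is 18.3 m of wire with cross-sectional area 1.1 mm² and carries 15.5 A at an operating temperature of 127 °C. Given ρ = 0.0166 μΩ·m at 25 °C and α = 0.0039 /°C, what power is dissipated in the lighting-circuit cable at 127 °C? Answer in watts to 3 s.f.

ρ = 0.0166 μΩ·m = 1.66×10^-8 Ω·m
A = 1.1 mm² = 1.100e-06 m²
R₍25₎ = ρL/A = (1.66×10^-8)(18.3)/(1.100e-06) = 0.2762 Ω
R₍127₎ = R₍25₎(1 + αΔT) = 0.2762 × (1 + 0.0039×102) = 0.386 Ω
P = I²R = (15.5)² × 0.386 = 92.7 W

92.7 W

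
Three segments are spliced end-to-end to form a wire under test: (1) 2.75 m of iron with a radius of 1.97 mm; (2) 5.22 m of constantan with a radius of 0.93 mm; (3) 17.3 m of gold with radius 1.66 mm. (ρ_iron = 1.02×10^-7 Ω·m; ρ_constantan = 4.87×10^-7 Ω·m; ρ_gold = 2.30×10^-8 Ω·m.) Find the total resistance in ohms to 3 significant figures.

Seg 1: A = πr² = π(1.9700e-03 m)² = 1.219e-05 m²
R_1 = (1.02×10^-7)(2.75)/(1.219e-05) = 0.02301 Ω
Seg 2: A = πr² = π(9.3000e-04 m)² = 2.717e-06 m²
R_2 = (4.87×10^-7)(5.22)/(2.717e-06) = 0.9356 Ω
Seg 3: A = πr² = π(1.6600e-03 m)² = 8.657e-06 m²
R_3 = (2.30×10^-8)(17.3)/(8.657e-06) = 0.04596 Ω
R_total = R_1 + R_2 + R_3 = 1.00 Ω

1.00 Ω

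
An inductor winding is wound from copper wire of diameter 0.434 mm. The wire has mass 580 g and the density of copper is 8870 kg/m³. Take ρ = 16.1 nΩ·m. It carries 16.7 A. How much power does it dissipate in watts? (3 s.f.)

13400 W

ρ = 16.1 nΩ·m = 1.61×10^-8 Ω·m
A = π(d/2)² = π(2.1700e-04 m)² = 1.4793e-07 m²
L = m/(density·A) = 0.58/(8870×1.4793e-07) = 442 m
R = ρL/A = (1.61×10^-8)(442)/(1.4793e-07) = 48.11 Ω
P = I²R = (16.7)² × 48.11 = 13400 W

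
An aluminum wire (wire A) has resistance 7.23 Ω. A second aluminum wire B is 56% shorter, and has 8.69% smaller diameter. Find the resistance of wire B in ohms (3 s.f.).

3.82 Ω

R ∝ L/d², so R_B/R_A = (1 − 56/100) × (1 − 8.69/100)⁻²
= 0.44 × 1.199 = 0.5277
R_B = 0.5277 × 7.23 = 3.82 Ω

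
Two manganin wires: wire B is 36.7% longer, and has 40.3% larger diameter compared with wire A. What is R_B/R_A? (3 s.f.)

0.694

R ∝ L/d², so R_B/R_A = (1 + 36.7/100) × (1 + 40.3/100)⁻²
= 1.367 × 0.508 = 0.694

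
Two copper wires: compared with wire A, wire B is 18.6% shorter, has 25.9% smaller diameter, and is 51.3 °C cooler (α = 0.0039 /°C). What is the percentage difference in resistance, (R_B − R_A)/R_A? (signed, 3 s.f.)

R ∝ ρL/d² with ρ ∝ (1+αΔT), so R_B/R_A = (1 − 18.6/100) × (1 − 25.9/100)⁻² × (1 − 0.0039×51.3)
= 0.814 × 1.821 × 0.7999 = 1.186
(R_B − R_A)/R_A = 1.186 − 1 = 18.6%

18.6%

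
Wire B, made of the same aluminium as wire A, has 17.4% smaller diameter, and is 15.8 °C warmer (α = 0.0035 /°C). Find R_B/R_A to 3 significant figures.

R ∝ ρL/d² with ρ ∝ (1+αΔT), so R_B/R_A = (1 − 17.4/100)⁻² × (1 + 0.0035×15.8)
= 1.466 × 1.055 = 1.55

1.55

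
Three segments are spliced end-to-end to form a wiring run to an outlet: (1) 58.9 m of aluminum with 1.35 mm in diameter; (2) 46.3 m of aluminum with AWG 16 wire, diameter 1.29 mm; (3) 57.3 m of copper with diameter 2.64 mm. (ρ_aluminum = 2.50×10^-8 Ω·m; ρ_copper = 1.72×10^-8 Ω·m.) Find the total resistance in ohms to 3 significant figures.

2.09 Ω

Seg 1: A = π(d/2)² = π(6.7500e-04 m)² = 1.431e-06 m²
R_1 = (2.50×10^-8)(58.9)/(1.431e-06) = 1.029 Ω
Seg 2: A = π(1.29/2 mm)² = π(6.4500e-04 m)² = 1.307e-06 m²
R_2 = (2.50×10^-8)(46.3)/(1.307e-06) = 0.8856 Ω
Seg 3: A = π(d/2)² = π(1.3200e-03 m)² = 5.474e-06 m²
R_3 = (1.72×10^-8)(57.3)/(5.474e-06) = 0.18 Ω
R_total = R_1 + R_2 + R_3 = 2.09 Ω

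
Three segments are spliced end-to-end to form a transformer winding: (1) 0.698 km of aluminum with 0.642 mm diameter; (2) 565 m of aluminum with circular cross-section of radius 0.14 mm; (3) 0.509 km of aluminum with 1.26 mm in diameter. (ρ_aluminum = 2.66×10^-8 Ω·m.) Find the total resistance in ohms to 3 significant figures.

312 Ω

Seg 1: A = π(d/2)² = π(3.2100e-04 m)² = 3.237e-07 m²
R_1 = (2.66×10^-8)(698)/(3.237e-07) = 57.36 Ω
Seg 2: A = πr² = π(1.4000e-04 m)² = 6.158e-08 m²
R_2 = (2.66×10^-8)(565)/(6.158e-08) = 244.1 Ω
Seg 3: A = π(d/2)² = π(6.3000e-04 m)² = 1.247e-06 m²
R_3 = (2.66×10^-8)(509)/(1.247e-06) = 10.86 Ω
R_total = R_1 + R_2 + R_3 = 312 Ω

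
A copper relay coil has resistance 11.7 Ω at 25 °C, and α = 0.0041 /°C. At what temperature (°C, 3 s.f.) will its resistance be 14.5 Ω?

83.4 °C

R = R₀(1 + α(T − T₀)) ⇒ T = T₀ + (R/R₀ − 1)/α
T = 25 + (14.5/11.7 − 1)/0.0041 = 25 + (0.2393)/0.0041 = 83.4 °C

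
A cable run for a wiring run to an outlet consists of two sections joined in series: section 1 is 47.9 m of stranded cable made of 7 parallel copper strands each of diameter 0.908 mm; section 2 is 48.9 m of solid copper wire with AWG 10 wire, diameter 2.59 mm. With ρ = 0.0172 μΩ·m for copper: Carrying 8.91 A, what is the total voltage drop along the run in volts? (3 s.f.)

ρ = 0.0172 μΩ·m = 1.72×10^-8 Ω·m
Section 1: A_strand = π(4.5400e-04)² = 6.475e-07 m²; R₁ = ρL/(N·A_s) = (1.72×10^-8)(47.9)/(7×6.475e-07) = 0.1818 Ω
Section 2: A = π(2.59/2 mm)² = π(1.2950e-03 m)² = 5.269e-06 m²
R₂ = (1.72×10^-8)(48.9)/(5.269e-06) = 0.1596 Ω
R = R₁ + R₂ = 0.3414 Ω
V = IR = 8.91 × 0.3414 = 3.04 V

3.04 V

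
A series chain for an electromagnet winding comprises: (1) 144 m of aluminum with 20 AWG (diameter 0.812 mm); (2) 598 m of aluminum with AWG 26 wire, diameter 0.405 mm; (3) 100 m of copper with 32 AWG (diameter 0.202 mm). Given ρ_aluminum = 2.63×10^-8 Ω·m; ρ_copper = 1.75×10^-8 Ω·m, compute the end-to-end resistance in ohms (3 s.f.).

Seg 1: A = π(0.812/2 mm)² = π(4.0600e-04 m)² = 5.178e-07 m²
R_1 = (2.63×10^-8)(144)/(5.178e-07) = 7.313 Ω
Seg 2: A = π(0.405/2 mm)² = π(2.0250e-04 m)² = 1.288e-07 m²
R_2 = (2.63×10^-8)(598)/(1.288e-07) = 122.1 Ω
Seg 3: A = π(0.202/2 mm)² = π(1.0100e-04 m)² = 3.205e-08 m²
R_3 = (1.75×10^-8)(100)/(3.205e-08) = 54.61 Ω
R_total = R_1 + R_2 + R_3 = 184 Ω

184 Ω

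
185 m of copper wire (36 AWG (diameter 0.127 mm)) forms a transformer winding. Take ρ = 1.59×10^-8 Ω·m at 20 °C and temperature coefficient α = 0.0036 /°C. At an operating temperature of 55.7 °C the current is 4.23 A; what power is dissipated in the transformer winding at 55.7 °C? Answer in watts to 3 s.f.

4690 W

A = π(0.127/2 mm)² = π(6.3500e-05 m)² = 1.267e-08 m²
R₍20₎ = ρL/A = (1.59×10^-8)(185)/(1.267e-08) = 232.2 Ω
R₍55.7₎ = R₍20₎(1 + αΔT) = 232.2 × (1 + 0.0036×35.7) = 262 Ω
P = I²R = (4.23)² × 262 = 4690 W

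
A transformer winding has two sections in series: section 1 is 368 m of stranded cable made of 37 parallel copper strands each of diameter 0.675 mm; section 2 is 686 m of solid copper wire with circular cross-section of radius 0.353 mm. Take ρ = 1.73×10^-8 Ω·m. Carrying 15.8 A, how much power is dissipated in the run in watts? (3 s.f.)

7690 W

Section 1: A_strand = π(3.3750e-04)² = 3.578e-07 m²; R₁ = ρL/(N·A_s) = (1.73×10^-8)(368)/(37×3.578e-07) = 0.4808 Ω
Section 2: A = πr² = π(3.5300e-04 m)² = 3.915e-07 m²
R₂ = (1.73×10^-8)(686)/(3.915e-07) = 30.32 Ω
R = R₁ + R₂ = 30.8 Ω
P = I²R = (15.8)² × 30.8 = 7690 W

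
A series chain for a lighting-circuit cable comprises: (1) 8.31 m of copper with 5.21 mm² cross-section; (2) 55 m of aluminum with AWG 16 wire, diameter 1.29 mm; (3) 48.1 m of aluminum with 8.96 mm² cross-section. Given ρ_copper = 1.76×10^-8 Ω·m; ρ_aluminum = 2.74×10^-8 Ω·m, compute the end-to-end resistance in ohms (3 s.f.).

Seg 1: A = 5.21 mm² = 5.210e-06 m²
R_1 = (1.76×10^-8)(8.31)/(5.210e-06) = 0.02807 Ω
Seg 2: A = π(1.29/2 mm)² = π(6.4500e-04 m)² = 1.307e-06 m²
R_2 = (2.74×10^-8)(55)/(1.307e-06) = 1.153 Ω
Seg 3: A = 8.96 mm² = 8.960e-06 m²
R_3 = (2.74×10^-8)(48.1)/(8.960e-06) = 0.1471 Ω
R_total = R_1 + R_2 + R_3 = 1.33 Ω

1.33 Ω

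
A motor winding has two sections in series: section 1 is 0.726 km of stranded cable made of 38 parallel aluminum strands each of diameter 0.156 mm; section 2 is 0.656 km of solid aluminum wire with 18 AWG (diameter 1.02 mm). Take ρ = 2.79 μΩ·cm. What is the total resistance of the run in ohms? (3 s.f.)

ρ = 2.79 μΩ·cm = 2.79×10^-8 Ω·m
Section 1: A_strand = π(7.8000e-05)² = 1.911e-08 m²; R₁ = ρL/(N·A_s) = (2.79×10^-8)(726)/(38×1.911e-08) = 27.89 Ω
Section 2: A = π(1.02/2 mm)² = π(5.1000e-04 m)² = 8.171e-07 m²
R₂ = (2.79×10^-8)(656)/(8.171e-07) = 22.4 Ω
R = R₁ + R₂ = 50.3 Ω

50.3 Ω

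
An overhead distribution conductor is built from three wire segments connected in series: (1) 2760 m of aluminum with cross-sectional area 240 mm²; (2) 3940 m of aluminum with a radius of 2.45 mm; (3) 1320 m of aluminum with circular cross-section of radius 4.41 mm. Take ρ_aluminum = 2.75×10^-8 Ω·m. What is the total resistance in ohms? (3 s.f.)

Seg 1: A = 240 mm² = 2.400e-04 m²
R_1 = (2.75×10^-8)(2760)/(2.400e-04) = 0.3163 Ω
Seg 2: A = πr² = π(2.4500e-03 m)² = 1.886e-05 m²
R_2 = (2.75×10^-8)(3940)/(1.886e-05) = 5.746 Ω
Seg 3: A = πr² = π(4.4100e-03 m)² = 6.110e-05 m²
R_3 = (2.75×10^-8)(1320)/(6.110e-05) = 0.5941 Ω
R_total = R_1 + R_2 + R_3 = 6.66 Ω

6.66 Ω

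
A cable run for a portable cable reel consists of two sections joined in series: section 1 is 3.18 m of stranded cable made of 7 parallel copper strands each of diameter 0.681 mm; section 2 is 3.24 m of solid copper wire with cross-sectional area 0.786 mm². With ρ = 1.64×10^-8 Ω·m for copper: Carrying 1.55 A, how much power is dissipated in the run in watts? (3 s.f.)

Section 1: A_strand = π(3.4050e-04)² = 3.642e-07 m²; R₁ = ρL/(N·A_s) = (1.64×10^-8)(3.18)/(7×3.642e-07) = 0.02045 Ω
Section 2: A = 0.786 mm² = 7.860e-07 m²
R₂ = (1.64×10^-8)(3.24)/(7.860e-07) = 0.0676 Ω
R = R₁ + R₂ = 0.08806 Ω
P = I²R = (1.55)² × 0.08806 = 0.212 W

0.212 W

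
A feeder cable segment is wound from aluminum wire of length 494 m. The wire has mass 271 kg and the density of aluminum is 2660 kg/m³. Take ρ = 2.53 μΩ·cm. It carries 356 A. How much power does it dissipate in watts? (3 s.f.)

7680 W

ρ = 2.53 μΩ·cm = 2.53×10^-8 Ω·m
A = m/(density·L) = 271/(2660×494) = 2.0623e-04 m²
R = ρL/A = (2.53×10^-8)(494)/(2.0623e-04) = 0.0606 Ω
P = I²R = (356)² × 0.0606 = 7680 W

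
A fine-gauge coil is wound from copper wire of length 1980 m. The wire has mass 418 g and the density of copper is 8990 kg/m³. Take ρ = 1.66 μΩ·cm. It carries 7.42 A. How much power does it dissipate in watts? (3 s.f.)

77100 W

ρ = 1.66 μΩ·cm = 1.66×10^-8 Ω·m
A = m/(density·L) = 0.418/(8990×1980) = 2.3483e-08 m²
R = ρL/A = (1.66×10^-8)(1980)/(2.3483e-08) = 1400 Ω
P = I²R = (7.42)² × 1400 = 77100 W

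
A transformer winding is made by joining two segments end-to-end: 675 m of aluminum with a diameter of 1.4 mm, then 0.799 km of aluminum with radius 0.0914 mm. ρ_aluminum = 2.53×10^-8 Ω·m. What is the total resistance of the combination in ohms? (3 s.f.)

Segment 1: A = π(d/2)² = π(7.0000e-04 m)² = 1.539e-06 m²
R₁ = ρL/A = (2.53×10^-8)(675)/(1.539e-06) = 11.09 Ω
Segment 2: A = πr² = π(9.1400e-05 m)² = 2.624e-08 m²
R₂ = (2.53×10^-8)(799)/(2.624e-08) = 770.2 Ω
R = R₁ + R₂ = 781 Ω

781 Ω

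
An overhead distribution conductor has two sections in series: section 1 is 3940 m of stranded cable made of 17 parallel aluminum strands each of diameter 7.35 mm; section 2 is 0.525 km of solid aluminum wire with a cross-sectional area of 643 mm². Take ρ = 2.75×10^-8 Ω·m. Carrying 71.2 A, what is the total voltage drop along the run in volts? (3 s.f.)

12.3 V

Section 1: A_strand = π(3.6750e-03)² = 4.243e-05 m²; R₁ = ρL/(N·A_s) = (2.75×10^-8)(3940)/(17×4.243e-05) = 0.1502 Ω
Section 2: A = 643 mm² = 6.430e-04 m²
R₂ = (2.75×10^-8)(525)/(6.430e-04) = 0.02245 Ω
R = R₁ + R₂ = 0.1727 Ω
V = IR = 71.2 × 0.1727 = 12.3 V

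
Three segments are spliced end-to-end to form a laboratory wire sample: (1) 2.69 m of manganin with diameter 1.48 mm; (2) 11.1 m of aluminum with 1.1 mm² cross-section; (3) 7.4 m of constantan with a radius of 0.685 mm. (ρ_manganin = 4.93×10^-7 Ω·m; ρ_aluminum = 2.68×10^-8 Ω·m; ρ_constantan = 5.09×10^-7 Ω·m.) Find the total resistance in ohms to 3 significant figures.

Seg 1: A = π(d/2)² = π(7.4000e-04 m)² = 1.720e-06 m²
R_1 = (4.93×10^-7)(2.69)/(1.720e-06) = 0.7709 Ω
Seg 2: A = 1.1 mm² = 1.100e-06 m²
R_2 = (2.68×10^-8)(11.1)/(1.100e-06) = 0.2704 Ω
Seg 3: A = πr² = π(6.8500e-04 m)² = 1.474e-06 m²
R_3 = (5.09×10^-7)(7.4)/(1.474e-06) = 2.555 Ω
R_total = R_1 + R_2 + R_3 = 3.60 Ω

3.60 Ω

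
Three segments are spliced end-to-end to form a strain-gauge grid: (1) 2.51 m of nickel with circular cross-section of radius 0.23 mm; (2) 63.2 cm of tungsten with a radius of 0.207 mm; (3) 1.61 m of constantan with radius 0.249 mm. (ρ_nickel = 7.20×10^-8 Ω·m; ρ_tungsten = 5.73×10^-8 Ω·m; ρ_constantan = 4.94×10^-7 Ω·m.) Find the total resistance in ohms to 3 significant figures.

5.44 Ω

Seg 1: A = πr² = π(2.3000e-04 m)² = 1.662e-07 m²
R_1 = (7.20×10^-8)(2.51)/(1.662e-07) = 1.087 Ω
Seg 2: A = πr² = π(2.0700e-04 m)² = 1.346e-07 m²
R_2 = (5.73×10^-8)(0.632)/(1.346e-07) = 0.269 Ω
Seg 3: A = πr² = π(2.4900e-04 m)² = 1.948e-07 m²
R_3 = (4.94×10^-7)(1.61)/(1.948e-07) = 4.083 Ω
R_total = R_1 + R_2 + R_3 = 5.44 Ω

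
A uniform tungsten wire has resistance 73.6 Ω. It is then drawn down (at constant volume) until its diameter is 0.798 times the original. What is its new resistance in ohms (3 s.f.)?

181 Ω

Volume constant ⇒ L' = L/r² with r = 0.798. R' = ρL'/A' = ρ(L/r²)/(πr²d₀²/4) = R/r⁴.
R' = 2.466 × 73.6 = 181 Ω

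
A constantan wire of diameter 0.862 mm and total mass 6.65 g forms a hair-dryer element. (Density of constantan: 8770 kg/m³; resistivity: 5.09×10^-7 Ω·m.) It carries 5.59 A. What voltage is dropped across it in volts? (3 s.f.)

A = π(d/2)² = π(4.3100e-04 m)² = 5.8359e-07 m²
L = m/(density·A) = 0.00665/(8770×5.8359e-07) = 1.299 m
R = ρL/A = (5.09×10^-7)(1.299)/(5.8359e-07) = 1.133 Ω
V = IR = 5.59 × 1.133 = 6.33 V

6.33 V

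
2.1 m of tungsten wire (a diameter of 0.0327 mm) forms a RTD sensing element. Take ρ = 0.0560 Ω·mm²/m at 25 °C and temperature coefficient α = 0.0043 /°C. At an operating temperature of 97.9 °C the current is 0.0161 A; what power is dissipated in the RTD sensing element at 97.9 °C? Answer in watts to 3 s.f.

ρ = 0.0560 Ω·mm²/m = 5.60×10^-8 Ω·m
A = π(d/2)² = π(1.6350e-05 m)² = 8.398e-10 m²
R₍25₎ = ρL/A = (5.60×10^-8)(2.1)/(8.398e-10) = 140 Ω
R₍97.9₎ = R₍25₎(1 + αΔT) = 140 × (1 + 0.0043×72.9) = 183.9 Ω
P = I²R = (0.0161)² × 183.9 = 0.0477 W

0.0477 W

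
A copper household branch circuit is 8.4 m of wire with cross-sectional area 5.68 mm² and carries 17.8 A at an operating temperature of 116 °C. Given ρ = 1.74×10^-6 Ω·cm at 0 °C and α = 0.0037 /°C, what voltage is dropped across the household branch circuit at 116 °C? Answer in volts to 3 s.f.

0.655 V

ρ = 1.74×10^-6 Ω·cm = 1.74×10^-8 Ω·m
A = 5.68 mm² = 5.680e-06 m²
R₍0₎ = ρL/A = (1.74×10^-8)(8.4)/(5.680e-06) = 0.02573 Ω
R₍116₎ = R₍0₎(1 + αΔT) = 0.02573 × (1 + 0.0037×116) = 0.03678 Ω
V = IR = 17.8 × 0.03678 = 0.655 V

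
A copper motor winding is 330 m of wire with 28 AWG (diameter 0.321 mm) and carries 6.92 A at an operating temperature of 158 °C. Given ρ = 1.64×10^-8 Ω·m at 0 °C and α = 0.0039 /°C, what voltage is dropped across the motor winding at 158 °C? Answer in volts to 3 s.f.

A = π(0.321/2 mm)² = π(1.6050e-04 m)² = 8.093e-08 m²
R₍0₎ = ρL/A = (1.64×10^-8)(330)/(8.093e-08) = 66.87 Ω
R₍158₎ = R₍0₎(1 + αΔT) = 66.87 × (1 + 0.0039×158) = 108.1 Ω
V = IR = 6.92 × 108.1 = 748 V

748 V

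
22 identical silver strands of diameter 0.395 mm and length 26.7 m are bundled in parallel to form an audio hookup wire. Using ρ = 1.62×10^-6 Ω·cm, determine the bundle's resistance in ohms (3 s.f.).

0.160 Ω

ρ = 1.62×10^-6 Ω·cm = 1.62×10^-8 Ω·m
A_strand = π(1.9750e-04 m)² = 1.225e-07 m²
R_strand = ρL/A = (1.62×10^-8)(26.7)/(1.225e-07) = 3.53 Ω
R_total = R_strand/N = 3.53/22 = 0.160 Ω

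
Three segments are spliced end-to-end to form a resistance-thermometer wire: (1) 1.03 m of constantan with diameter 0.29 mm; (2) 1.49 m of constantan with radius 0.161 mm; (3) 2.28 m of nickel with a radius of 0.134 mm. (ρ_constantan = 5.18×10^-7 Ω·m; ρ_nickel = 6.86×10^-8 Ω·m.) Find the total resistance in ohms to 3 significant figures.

Seg 1: A = π(d/2)² = π(1.4500e-04 m)² = 6.605e-08 m²
R_1 = (5.18×10^-7)(1.03)/(6.605e-08) = 8.078 Ω
Seg 2: A = πr² = π(1.6100e-04 m)² = 8.143e-08 m²
R_2 = (5.18×10^-7)(1.49)/(8.143e-08) = 9.478 Ω
Seg 3: A = πr² = π(1.3400e-04 m)² = 5.641e-08 m²
R_3 = (6.86×10^-8)(2.28)/(5.641e-08) = 2.773 Ω
R_total = R_1 + R_2 + R_3 = 20.3 Ω

20.3 Ω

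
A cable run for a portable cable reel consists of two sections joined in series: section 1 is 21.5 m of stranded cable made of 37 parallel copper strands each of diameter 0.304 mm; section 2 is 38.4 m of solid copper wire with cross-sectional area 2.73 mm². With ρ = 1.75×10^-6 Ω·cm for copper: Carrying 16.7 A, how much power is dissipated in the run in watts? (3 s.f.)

108 W

ρ = 1.75×10^-6 Ω·cm = 1.75×10^-8 Ω·m
Section 1: A_strand = π(1.5200e-04)² = 7.258e-08 m²; R₁ = ρL/(N·A_s) = (1.75×10^-8)(21.5)/(37×7.258e-08) = 0.1401 Ω
Section 2: A = 2.73 mm² = 2.730e-06 m²
R₂ = (1.75×10^-8)(38.4)/(2.730e-06) = 0.2462 Ω
R = R₁ + R₂ = 0.3863 Ω
P = I²R = (16.7)² × 0.3863 = 108 W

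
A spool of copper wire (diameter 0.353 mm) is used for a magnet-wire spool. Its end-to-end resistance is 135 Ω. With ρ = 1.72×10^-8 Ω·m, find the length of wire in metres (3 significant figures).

768 m

A = π(d/2)² = π(1.7650e-04 m)² = 9.787e-08 m²
L = RA/ρ = (135)(9.787e-08)/(1.72×10^-8) = 768 m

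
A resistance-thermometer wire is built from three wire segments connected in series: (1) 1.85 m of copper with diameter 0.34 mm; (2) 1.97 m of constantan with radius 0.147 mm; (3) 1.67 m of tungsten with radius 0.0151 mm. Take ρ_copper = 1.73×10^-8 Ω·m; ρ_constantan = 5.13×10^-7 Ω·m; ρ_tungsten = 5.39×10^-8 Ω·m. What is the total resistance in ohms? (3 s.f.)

Seg 1: A = π(d/2)² = π(1.7000e-04 m)² = 9.079e-08 m²
R_1 = (1.73×10^-8)(1.85)/(9.079e-08) = 0.3525 Ω
Seg 2: A = πr² = π(1.4700e-04 m)² = 6.789e-08 m²
R_2 = (5.13×10^-7)(1.97)/(6.789e-08) = 14.89 Ω
Seg 3: A = πr² = π(1.5100e-05 m)² = 7.163e-10 m²
R_3 = (5.39×10^-8)(1.67)/(7.163e-10) = 125.7 Ω
R_total = R_1 + R_2 + R_3 = 141 Ω

141 Ω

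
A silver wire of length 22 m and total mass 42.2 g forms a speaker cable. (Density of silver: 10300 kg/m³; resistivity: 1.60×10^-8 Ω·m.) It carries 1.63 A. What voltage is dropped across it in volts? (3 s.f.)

3.08 V

A = m/(density·L) = 0.0422/(10300×22) = 1.8623e-07 m²
R = ρL/A = (1.60×10^-8)(22)/(1.8623e-07) = 1.89 Ω
V = IR = 1.63 × 1.89 = 3.08 V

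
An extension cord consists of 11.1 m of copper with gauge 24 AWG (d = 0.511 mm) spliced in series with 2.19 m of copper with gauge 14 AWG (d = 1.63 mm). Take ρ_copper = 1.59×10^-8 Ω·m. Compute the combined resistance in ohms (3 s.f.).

0.877 Ω

Segment 1: A = π(0.511/2 mm)² = π(2.5550e-04 m)² = 2.051e-07 m²
R₁ = ρL/A = (1.59×10^-8)(11.1)/(2.051e-07) = 0.8606 Ω
Segment 2: A = π(1.63/2 mm)² = π(8.1500e-04 m)² = 2.087e-06 m²
R₂ = (1.59×10^-8)(2.19)/(2.087e-06) = 0.01669 Ω
R = R₁ + R₂ = 0.877 Ω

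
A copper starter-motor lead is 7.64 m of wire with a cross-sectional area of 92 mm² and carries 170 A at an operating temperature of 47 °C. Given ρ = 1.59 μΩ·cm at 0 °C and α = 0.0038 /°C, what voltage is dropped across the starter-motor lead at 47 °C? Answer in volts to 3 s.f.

ρ = 1.59 μΩ·cm = 1.59×10^-8 Ω·m
A = 92 mm² = 9.200e-05 m²
R₍0₎ = ρL/A = (1.59×10^-8)(7.64)/(9.200e-05) = 0.00132 Ω
R₍47₎ = R₍0₎(1 + αΔT) = 0.00132 × (1 + 0.0038×47) = 0.001556 Ω
V = IR = 170 × 0.001556 = 0.265 V

0.265 V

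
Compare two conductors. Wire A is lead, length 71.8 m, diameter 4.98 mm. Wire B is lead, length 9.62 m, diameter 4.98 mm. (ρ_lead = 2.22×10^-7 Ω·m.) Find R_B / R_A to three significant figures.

R ∝ ρL/d², so R_B/R_A = (L_B/L_A)
= (9.62/71.8) = 0.134

0.134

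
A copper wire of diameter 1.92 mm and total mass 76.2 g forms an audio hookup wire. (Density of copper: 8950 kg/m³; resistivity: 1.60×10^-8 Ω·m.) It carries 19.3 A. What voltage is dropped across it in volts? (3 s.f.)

A = π(d/2)² = π(9.6000e-04 m)² = 2.8953e-06 m²
L = m/(density·A) = 0.0762/(8950×2.8953e-06) = 2.941 m
R = ρL/A = (1.60×10^-8)(2.941)/(2.8953e-06) = 0.01625 Ω
V = IR = 19.3 × 0.01625 = 0.314 V

0.314 V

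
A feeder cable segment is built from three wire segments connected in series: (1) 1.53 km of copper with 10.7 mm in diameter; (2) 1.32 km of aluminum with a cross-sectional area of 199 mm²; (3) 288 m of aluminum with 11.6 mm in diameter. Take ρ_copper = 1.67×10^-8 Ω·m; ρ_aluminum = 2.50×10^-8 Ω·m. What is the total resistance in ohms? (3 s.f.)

Seg 1: A = π(d/2)² = π(5.3500e-03 m)² = 8.992e-05 m²
R_1 = (1.67×10^-8)(1530)/(8.992e-05) = 0.2842 Ω
Seg 2: A = 199 mm² = 1.990e-04 m²
R_2 = (2.50×10^-8)(1320)/(1.990e-04) = 0.1658 Ω
Seg 3: A = π(d/2)² = π(5.8000e-03 m)² = 1.057e-04 m²
R_3 = (2.50×10^-8)(288)/(1.057e-04) = 0.06813 Ω
R_total = R_1 + R_2 + R_3 = 0.518 Ω

0.518 Ω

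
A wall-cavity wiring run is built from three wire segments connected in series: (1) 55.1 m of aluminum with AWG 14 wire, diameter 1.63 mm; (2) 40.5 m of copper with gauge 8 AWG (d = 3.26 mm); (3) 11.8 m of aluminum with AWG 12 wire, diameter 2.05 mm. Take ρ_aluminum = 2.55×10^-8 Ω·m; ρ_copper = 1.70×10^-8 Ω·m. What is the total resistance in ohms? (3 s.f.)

0.847 Ω

Seg 1: A = π(1.63/2 mm)² = π(8.1500e-04 m)² = 2.087e-06 m²
R_1 = (2.55×10^-8)(55.1)/(2.087e-06) = 0.6733 Ω
Seg 2: A = π(3.26/2 mm)² = π(1.6300e-03 m)² = 8.347e-06 m²
R_2 = (1.70×10^-8)(40.5)/(8.347e-06) = 0.08249 Ω
Seg 3: A = π(2.05/2 mm)² = π(1.0250e-03 m)² = 3.301e-06 m²
R_3 = (2.55×10^-8)(11.8)/(3.301e-06) = 0.09116 Ω
R_total = R_1 + R_2 + R_3 = 0.847 Ω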